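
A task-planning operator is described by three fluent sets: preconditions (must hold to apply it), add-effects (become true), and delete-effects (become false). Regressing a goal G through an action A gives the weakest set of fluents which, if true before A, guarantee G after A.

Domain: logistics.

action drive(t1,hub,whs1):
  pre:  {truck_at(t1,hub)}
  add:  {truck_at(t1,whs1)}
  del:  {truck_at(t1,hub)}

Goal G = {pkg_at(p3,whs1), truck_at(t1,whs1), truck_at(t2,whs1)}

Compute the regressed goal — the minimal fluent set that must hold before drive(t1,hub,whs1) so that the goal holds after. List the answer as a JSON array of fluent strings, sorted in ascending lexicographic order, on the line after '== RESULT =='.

Compute (G \ add) ∪ pre:
  G ∩ del = {}  (empty — regression defined)
  G \ add = {pkg_at(p3,whs1), truck_at(t1,whs1), truck_at(t2,whs1)} \ {truck_at(t1,whs1)} = {pkg_at(p3,whs1), truck_at(t2,whs1)}
  ∪ pre   = {pkg_at(p3,whs1), truck_at(t2,whs1)} ∪ {truck_at(t1,hub)}
          = {pkg_at(p3,whs1), truck_at(t1,hub), truck_at(t2,whs1)}

== RESULT ==
["pkg_at(p3,whs1)", "truck_at(t1,hub)", "truck_at(t2,whs1)"]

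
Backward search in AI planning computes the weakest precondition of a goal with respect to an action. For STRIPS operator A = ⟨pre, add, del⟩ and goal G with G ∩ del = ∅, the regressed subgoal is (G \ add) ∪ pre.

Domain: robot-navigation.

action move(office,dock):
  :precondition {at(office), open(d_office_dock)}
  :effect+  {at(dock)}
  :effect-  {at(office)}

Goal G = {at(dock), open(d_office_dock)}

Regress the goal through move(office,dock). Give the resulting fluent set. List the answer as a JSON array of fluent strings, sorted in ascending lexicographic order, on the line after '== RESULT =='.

Regress:
  G ∩ del = {}  (empty — regression defined)
  G \ add = {at(dock), open(d_office_dock)} \ {at(dock)} = {open(d_office_dock)}
  ∪ pre   = {open(d_office_dock)} ∪ {at(office), open(d_office_dock)}
          = {at(office), open(d_office_dock)}

== RESULT ==
["at(office)", "open(d_office_dock)"]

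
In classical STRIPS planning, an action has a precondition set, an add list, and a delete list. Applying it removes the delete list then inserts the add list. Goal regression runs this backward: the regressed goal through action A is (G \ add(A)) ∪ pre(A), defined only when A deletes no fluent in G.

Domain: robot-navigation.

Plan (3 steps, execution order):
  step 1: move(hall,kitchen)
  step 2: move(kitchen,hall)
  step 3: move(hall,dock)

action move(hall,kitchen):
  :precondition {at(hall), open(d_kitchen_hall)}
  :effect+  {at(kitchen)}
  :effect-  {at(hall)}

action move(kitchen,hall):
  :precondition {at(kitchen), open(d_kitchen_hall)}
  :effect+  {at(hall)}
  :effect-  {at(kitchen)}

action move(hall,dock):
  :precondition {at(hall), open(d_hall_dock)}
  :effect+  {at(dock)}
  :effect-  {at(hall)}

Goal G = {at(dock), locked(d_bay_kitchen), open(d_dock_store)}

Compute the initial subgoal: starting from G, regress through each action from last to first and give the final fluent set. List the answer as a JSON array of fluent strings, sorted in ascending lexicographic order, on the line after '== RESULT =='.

Work backward from the goal:
  through step 3 (move(hall,dock)): drop {at(dock)}, keep {locked(d_bay_kitchen), open(d_dock_store)}, require {at(hall), open(d_hall_dock)}
    → {at(hall), locked(d_bay_kitchen), open(d_dock_store), open(d_hall_dock)}
  through step 2 (move(kitchen,hall)): drop {at(hall)}, keep {locked(d_bay_kitchen), open(d_dock_store), open(d_hall_dock)}, require {at(kitchen), open(d_kitchen_hall)}
    → {at(kitchen), locked(d_bay_kitchen), open(d_dock_store), open(d_hall_dock), open(d_kitchen_hall)}
  through step 1 (move(hall,kitchen)): drop {at(kitchen)}, keep {locked(d_bay_kitchen), open(d_dock_store), open(d_hall_dock), open(d_kitchen_hall)}, require {at(hall), open(d_kitchen_hall)}
    → {at(hall), locked(d_bay_kitchen), open(d_dock_store), open(d_hall_dock), open(d_kitchen_hall)}

== RESULT ==
["at(hall)", "locked(d_bay_kitchen)", "open(d_dock_store)", "open(d_hall_dock)", "open(d_kitchen_hall)"]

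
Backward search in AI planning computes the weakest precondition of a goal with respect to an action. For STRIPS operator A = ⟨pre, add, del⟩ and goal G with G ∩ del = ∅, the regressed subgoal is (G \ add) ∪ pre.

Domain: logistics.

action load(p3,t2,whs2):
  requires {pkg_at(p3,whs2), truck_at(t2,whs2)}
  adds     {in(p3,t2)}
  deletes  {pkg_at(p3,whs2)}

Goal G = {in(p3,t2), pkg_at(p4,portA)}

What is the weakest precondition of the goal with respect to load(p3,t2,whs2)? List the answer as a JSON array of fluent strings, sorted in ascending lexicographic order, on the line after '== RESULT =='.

Regress:
  G ∩ del = {}  (empty — regression defined)
  G \ add = {in(p3,t2), pkg_at(p4,portA)} \ {in(p3,t2)} = {pkg_at(p4,portA)}
  ∪ pre   = {pkg_at(p4,portA)} ∪ {pkg_at(p3,whs2), truck_at(t2,whs2)}
          = {pkg_at(p3,whs2), pkg_at(p4,portA), truck_at(t2,whs2)}

== RESULT ==
["pkg_at(p3,whs2)", "pkg_at(p4,portA)", "truck_at(t2,whs2)"]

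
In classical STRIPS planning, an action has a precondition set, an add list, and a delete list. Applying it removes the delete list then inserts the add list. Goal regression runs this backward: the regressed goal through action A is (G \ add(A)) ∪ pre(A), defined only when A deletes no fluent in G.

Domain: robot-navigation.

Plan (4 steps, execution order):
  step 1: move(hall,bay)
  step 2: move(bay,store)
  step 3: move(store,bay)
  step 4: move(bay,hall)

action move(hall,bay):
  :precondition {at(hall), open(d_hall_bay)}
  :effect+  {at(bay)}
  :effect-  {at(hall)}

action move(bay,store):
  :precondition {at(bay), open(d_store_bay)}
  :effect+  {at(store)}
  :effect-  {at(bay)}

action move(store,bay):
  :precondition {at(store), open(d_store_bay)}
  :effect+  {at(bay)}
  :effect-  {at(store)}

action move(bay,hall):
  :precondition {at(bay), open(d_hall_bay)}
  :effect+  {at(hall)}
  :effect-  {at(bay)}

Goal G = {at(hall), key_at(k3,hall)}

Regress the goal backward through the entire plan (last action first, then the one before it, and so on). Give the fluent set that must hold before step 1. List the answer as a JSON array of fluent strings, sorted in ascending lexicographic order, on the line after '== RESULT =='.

Regress step by step:
  through step 4 (move(bay,hall)): drop {at(hall)}, keep {key_at(k3,hall)}, require {at(bay), open(d_hall_bay)}
    → {at(bay), key_at(k3,hall), open(d_hall_bay)}
  through step 3 (move(store,bay)): drop {at(bay)}, keep {key_at(k3,hall), open(d_hall_bay)}, require {at(store), open(d_store_bay)}
    → {at(store), key_at(k3,hall), open(d_hall_bay), open(d_store_bay)}
  through step 2 (move(bay,store)): drop {at(store)}, keep {key_at(k3,hall), open(d_hall_bay), open(d_store_bay)}, require {at(bay), open(d_store_bay)}
    → {at(bay), key_at(k3,hall), open(d_hall_bay), open(d_store_bay)}
  through step 1 (move(hall,bay)): drop {at(bay)}, keep {key_at(k3,hall), open(d_hall_bay), open(d_store_bay)}, require {at(hall), open(d_hall_bay)}
    → {at(hall), key_at(k3,hall), open(d_hall_bay), open(d_store_bay)}

== RESULT ==
["at(hall)", "key_at(k3,hall)", "open(d_hall_bay)", "open(d_store_bay)"]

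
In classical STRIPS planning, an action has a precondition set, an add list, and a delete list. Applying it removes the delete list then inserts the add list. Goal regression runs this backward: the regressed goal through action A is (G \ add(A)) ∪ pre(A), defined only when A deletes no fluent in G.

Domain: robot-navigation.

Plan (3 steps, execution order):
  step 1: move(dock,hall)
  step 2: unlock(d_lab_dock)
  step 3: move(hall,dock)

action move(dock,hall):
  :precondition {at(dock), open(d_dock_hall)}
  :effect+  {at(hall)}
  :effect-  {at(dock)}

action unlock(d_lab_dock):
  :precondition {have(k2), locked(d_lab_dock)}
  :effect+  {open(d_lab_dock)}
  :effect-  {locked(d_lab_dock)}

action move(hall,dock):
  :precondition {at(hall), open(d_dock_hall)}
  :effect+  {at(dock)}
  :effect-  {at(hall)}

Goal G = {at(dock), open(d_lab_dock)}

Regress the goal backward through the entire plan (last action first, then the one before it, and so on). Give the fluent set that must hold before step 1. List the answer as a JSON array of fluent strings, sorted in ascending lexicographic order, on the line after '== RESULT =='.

Work backward from the goal:
  through step 3 (move(hall,dock)): drop {at(dock)}, keep {open(d_lab_dock)}, require {at(hall), open(d_dock_hall)}
    → {at(hall), open(d_dock_hall), open(d_lab_dock)}
  through step 2 (unlock(d_lab_dock)): drop {open(d_lab_dock)}, keep {at(hall), open(d_dock_hall)}, require {have(k2), locked(d_lab_dock)}
    → {at(hall), have(k2), locked(d_lab_dock), open(d_dock_hall)}
  through step 1 (move(dock,hall)): drop {at(hall)}, keep {have(k2), locked(d_lab_dock), open(d_dock_hall)}, require {at(dock), open(d_dock_hall)}
    → {at(dock), have(k2), locked(d_lab_dock), open(d_dock_hall)}

== RESULT ==
["at(dock)", "have(k2)", "locked(d_lab_dock)", "open(d_dock_hall)"]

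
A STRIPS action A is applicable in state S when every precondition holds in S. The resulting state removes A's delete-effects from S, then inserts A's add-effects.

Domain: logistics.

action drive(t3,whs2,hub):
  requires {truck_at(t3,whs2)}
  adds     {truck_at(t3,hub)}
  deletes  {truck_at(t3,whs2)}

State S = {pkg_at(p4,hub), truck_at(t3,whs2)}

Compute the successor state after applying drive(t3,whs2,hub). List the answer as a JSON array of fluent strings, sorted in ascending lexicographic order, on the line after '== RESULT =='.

Compute (S \ del) ∪ add:
  pre ⊆ S: {truck_at(t3,whs2)} ⊆ S  — applicable
  S \ del = {pkg_at(p4,hub)}
  ∪ add   = {pkg_at(p4,hub), truck_at(t3,hub)}

== RESULT ==
["pkg_at(p4,hub)", "truck_at(t3,hub)"]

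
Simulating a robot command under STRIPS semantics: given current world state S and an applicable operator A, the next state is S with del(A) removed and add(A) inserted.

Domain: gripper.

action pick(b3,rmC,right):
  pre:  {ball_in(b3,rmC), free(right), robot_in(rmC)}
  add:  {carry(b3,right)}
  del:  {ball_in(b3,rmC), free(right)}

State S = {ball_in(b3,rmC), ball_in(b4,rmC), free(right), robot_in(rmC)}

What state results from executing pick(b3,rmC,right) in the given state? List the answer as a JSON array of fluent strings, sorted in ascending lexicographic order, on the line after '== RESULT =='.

Progress:
  pre ⊆ S: {ball_in(b3,rmC), free(right), robot_in(rmC)} ⊆ S  — applicable
  S \ del = {ball_in(b4,rmC), robot_in(rmC)}
  ∪ add   = {ball_in(b4,rmC), carry(b3,right), robot_in(rmC)}

== RESULT ==
["ball_in(b4,rmC)", "carry(b3,right)", "robot_in(rmC)"]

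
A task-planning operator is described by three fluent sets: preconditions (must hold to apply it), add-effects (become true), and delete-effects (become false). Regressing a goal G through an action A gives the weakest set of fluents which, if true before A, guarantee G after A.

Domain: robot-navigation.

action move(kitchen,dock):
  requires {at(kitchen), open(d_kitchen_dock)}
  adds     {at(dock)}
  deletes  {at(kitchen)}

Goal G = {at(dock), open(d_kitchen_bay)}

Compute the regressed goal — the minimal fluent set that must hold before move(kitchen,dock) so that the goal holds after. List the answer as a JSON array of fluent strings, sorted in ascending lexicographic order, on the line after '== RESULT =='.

Regress:
  G ∩ del = {}  (empty — regression defined)
  G \ add = {at(dock), open(d_kitchen_bay)} \ {at(dock)} = {open(d_kitchen_bay)}
  ∪ pre   = {open(d_kitchen_bay)} ∪ {at(kitchen), open(d_kitchen_dock)}
          = {at(kitchen), open(d_kitchen_bay), open(d_kitchen_dock)}

== RESULT ==
["at(kitchen)", "open(d_kitchen_bay)", "open(d_kitchen_dock)"]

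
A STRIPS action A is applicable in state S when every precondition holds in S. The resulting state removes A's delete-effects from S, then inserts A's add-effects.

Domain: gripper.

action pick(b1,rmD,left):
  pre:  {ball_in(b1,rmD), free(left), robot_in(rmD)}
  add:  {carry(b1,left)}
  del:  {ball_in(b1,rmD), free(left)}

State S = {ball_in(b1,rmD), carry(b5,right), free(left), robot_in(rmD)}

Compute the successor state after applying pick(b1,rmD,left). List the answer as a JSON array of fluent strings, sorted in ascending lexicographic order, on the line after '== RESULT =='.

Compute (S \ del) ∪ add:
  pre ⊆ S: {ball_in(b1,rmD), free(left), robot_in(rmD)} ⊆ S  — applicable
  S \ del = {carry(b5,right), robot_in(rmD)}
  ∪ add   = {carry(b1,left), carry(b5,right), robot_in(rmD)}

== RESULT ==
["carry(b1,left)", "carry(b5,right)", "robot_in(rmD)"]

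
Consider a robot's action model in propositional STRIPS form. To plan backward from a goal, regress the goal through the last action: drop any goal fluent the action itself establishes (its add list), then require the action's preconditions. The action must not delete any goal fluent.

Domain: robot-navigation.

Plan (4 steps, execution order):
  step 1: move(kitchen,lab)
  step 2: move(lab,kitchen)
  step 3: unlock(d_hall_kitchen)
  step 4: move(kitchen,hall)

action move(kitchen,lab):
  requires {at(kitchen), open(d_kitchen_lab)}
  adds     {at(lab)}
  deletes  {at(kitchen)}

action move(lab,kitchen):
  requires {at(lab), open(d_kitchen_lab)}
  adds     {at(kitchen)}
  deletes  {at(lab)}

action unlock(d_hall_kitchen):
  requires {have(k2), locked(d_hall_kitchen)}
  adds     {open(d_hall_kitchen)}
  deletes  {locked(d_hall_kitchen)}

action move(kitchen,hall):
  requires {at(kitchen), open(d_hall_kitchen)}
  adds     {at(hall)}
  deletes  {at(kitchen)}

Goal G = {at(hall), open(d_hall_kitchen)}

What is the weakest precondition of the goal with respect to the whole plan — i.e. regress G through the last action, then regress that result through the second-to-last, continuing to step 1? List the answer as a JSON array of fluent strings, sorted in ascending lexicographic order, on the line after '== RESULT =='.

Regress step by step:
  through step 4 (move(kitchen,hall)): drop {at(hall)}, keep {open(d_hall_kitchen)}, require {at(kitchen), open(d_hall_kitchen)}
    → {at(kitchen), open(d_hall_kitchen)}
  through step 3 (unlock(d_hall_kitchen)): drop {open(d_hall_kitchen)}, keep {at(kitchen)}, require {have(k2), locked(d_hall_kitchen)}
    → {at(kitchen), have(k2), locked(d_hall_kitchen)}
  through step 2 (move(lab,kitchen)): drop {at(kitchen)}, keep {have(k2), locked(d_hall_kitchen)}, require {at(lab), open(d_kitchen_lab)}
    → {at(lab), have(k2), locked(d_hall_kitchen), open(d_kitchen_lab)}
  through step 1 (move(kitchen,lab)): drop {at(lab)}, keep {have(k2), locked(d_hall_kitchen), open(d_kitchen_lab)}, require {at(kitchen), open(d_kitchen_lab)}
    → {at(kitchen), have(k2), locked(d_hall_kitchen), open(d_kitchen_lab)}

== RESULT ==
["at(kitchen)", "have(k2)", "locked(d_hall_kitchen)", "open(d_kitchen_lab)"]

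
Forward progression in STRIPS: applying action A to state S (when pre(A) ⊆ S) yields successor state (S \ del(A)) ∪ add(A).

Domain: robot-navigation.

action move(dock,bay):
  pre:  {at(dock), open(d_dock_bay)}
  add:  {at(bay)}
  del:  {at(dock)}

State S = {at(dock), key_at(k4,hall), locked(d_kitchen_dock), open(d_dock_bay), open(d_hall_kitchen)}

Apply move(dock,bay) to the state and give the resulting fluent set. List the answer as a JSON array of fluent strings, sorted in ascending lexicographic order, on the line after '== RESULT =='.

Progress:
  pre ⊆ S: {at(dock), open(d_dock_bay)} ⊆ S  — applicable
  S \ del = {key_at(k4,hall), locked(d_kitchen_dock), open(d_dock_bay), open(d_hall_kitchen)}
  ∪ add   = {at(bay), key_at(k4,hall), locked(d_kitchen_dock), open(d_dock_bay), open(d_hall_kitchen)}

== RESULT ==
["at(bay)", "key_at(k4,hall)", "locked(d_kitchen_dock)", "open(d_dock_bay)", "open(d_hall_kitchen)"]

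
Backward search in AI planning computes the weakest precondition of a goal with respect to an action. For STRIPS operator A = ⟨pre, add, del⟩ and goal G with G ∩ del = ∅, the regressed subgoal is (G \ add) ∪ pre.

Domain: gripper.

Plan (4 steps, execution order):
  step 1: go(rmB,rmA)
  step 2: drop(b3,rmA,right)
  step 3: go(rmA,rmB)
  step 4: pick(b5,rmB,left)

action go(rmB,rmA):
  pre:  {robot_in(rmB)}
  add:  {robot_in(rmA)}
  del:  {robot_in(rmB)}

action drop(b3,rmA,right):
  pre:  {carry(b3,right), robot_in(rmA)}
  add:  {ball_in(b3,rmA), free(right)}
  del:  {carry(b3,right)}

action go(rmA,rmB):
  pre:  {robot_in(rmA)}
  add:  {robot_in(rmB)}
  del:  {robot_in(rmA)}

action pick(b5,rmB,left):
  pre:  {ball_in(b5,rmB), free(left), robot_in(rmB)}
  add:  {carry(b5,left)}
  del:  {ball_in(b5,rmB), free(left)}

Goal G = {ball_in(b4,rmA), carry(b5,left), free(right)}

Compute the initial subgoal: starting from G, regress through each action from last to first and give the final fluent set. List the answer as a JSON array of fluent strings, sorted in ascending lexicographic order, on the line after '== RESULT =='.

Work backward from the goal:
  through step 4 (pick(b5,rmB,left)): drop {carry(b5,left)}, keep {ball_in(b4,rmA), free(right)}, require {ball_in(b5,rmB), free(left), robot_in(rmB)}
    → {ball_in(b4,rmA), ball_in(b5,rmB), free(left), free(right), robot_in(rmB)}
  through step 3 (go(rmA,rmB)): drop {robot_in(rmB)}, keep {ball_in(b4,rmA), ball_in(b5,rmB), free(left), free(right)}, require {robot_in(rmA)}
    → {ball_in(b4,rmA), ball_in(b5,rmB), free(left), free(right), robot_in(rmA)}
  through step 2 (drop(b3,rmA,right)): drop {free(right)}, keep {ball_in(b4,rmA), ball_in(b5,rmB), free(left), robot_in(rmA)}, require {carry(b3,right), robot_in(rmA)}
    → {ball_in(b4,rmA), ball_in(b5,rmB), carry(b3,right), free(left), robot_in(rmA)}
  through step 1 (go(rmB,rmA)): drop {robot_in(rmA)}, keep {ball_in(b4,rmA), ball_in(b5,rmB), carry(b3,right), free(left)}, require {robot_in(rmB)}
    → {ball_in(b4,rmA), ball_in(b5,rmB), carry(b3,right), free(left), robot_in(rmB)}

== RESULT ==
["ball_in(b4,rmA)", "ball_in(b5,rmB)", "carry(b3,right)", "free(left)", "robot_in(rmB)"]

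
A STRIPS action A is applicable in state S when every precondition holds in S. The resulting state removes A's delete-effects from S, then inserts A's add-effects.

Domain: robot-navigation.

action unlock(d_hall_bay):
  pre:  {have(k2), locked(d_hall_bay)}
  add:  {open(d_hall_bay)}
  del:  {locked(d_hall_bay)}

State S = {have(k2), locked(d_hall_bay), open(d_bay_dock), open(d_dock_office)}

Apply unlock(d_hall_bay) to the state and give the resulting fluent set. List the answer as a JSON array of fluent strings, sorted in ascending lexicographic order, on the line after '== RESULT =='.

Progress:
  pre ⊆ S: {have(k2), locked(d_hall_bay)} ⊆ S  — applicable
  S \ del = {have(k2), open(d_bay_dock), open(d_dock_office)}
  ∪ add   = {have(k2), open(d_bay_dock), open(d_dock_office), open(d_hall_bay)}

== RESULT ==
["have(k2)", "open(d_bay_dock)", "open(d_dock_office)", "open(d_hall_bay)"]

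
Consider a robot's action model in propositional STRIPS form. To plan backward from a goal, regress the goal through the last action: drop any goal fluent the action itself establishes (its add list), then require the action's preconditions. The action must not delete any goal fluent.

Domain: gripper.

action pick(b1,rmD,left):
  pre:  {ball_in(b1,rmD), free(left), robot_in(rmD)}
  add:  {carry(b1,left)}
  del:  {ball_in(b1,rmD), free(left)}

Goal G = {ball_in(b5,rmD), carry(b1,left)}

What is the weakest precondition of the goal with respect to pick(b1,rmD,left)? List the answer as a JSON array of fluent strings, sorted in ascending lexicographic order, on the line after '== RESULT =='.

Regress:
  G ∩ del = {}  (empty — regression defined)
  G \ add = {ball_in(b5,rmD), carry(b1,left)} \ {carry(b1,left)} = {ball_in(b5,rmD)}
  ∪ pre   = {ball_in(b5,rmD)} ∪ {ball_in(b1,rmD), free(left), robot_in(rmD)}
          = {ball_in(b1,rmD), ball_in(b5,rmD), free(left), robot_in(rmD)}

== RESULT ==
["ball_in(b1,rmD)", "ball_in(b5,rmD)", "free(left)", "robot_in(rmD)"]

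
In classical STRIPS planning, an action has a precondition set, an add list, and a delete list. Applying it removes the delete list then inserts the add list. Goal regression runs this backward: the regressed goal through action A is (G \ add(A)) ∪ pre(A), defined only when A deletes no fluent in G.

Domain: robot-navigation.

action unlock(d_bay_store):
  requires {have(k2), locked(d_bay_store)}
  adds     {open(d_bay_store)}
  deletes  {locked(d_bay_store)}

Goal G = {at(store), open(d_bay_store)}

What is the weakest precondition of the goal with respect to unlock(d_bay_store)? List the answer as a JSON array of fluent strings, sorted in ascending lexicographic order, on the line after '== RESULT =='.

Compute (G \ add) ∪ pre:
  G ∩ del = {}  (empty — regression defined)
  G \ add = {at(store), open(d_bay_store)} \ {open(d_bay_store)} = {at(store)}
  ∪ pre   = {at(store)} ∪ {have(k2), locked(d_bay_store)}
          = {at(store), have(k2), locked(d_bay_store)}

== RESULT ==
["at(store)", "have(k2)", "locked(d_bay_store)"]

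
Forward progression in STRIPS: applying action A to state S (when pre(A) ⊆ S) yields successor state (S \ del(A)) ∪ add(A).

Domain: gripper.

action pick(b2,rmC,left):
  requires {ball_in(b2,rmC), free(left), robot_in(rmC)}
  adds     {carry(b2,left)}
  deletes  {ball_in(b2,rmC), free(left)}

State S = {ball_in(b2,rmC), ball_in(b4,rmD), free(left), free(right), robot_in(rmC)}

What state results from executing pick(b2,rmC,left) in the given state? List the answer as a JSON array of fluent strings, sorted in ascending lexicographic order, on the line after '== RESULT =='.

Compute (S \ del) ∪ add:
  pre ⊆ S: {ball_in(b2,rmC), free(left), robot_in(rmC)} ⊆ S  — applicable
  S \ del = {ball_in(b4,rmD), free(right), robot_in(rmC)}
  ∪ add   = {ball_in(b4,rmD), carry(b2,left), free(right), robot_in(rmC)}

== RESULT ==
["ball_in(b4,rmD)", "carry(b2,left)", "free(right)", "robot_in(rmC)"]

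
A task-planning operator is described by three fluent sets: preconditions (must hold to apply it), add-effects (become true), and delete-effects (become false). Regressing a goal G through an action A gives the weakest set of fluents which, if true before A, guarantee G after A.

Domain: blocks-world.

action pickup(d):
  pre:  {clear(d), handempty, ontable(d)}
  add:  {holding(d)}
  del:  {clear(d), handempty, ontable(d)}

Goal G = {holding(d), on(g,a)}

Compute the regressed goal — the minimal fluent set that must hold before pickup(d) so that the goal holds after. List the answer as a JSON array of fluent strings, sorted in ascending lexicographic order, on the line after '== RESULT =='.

Regress:
  G ∩ del = {}  (empty — regression defined)
  G \ add = {holding(d), on(g,a)} \ {holding(d)} = {on(g,a)}
  ∪ pre   = {on(g,a)} ∪ {clear(d), handempty, ontable(d)}
          = {clear(d), handempty, on(g,a), ontable(d)}

== RESULT ==
["clear(d)", "handempty", "on(g,a)", "ontable(d)"]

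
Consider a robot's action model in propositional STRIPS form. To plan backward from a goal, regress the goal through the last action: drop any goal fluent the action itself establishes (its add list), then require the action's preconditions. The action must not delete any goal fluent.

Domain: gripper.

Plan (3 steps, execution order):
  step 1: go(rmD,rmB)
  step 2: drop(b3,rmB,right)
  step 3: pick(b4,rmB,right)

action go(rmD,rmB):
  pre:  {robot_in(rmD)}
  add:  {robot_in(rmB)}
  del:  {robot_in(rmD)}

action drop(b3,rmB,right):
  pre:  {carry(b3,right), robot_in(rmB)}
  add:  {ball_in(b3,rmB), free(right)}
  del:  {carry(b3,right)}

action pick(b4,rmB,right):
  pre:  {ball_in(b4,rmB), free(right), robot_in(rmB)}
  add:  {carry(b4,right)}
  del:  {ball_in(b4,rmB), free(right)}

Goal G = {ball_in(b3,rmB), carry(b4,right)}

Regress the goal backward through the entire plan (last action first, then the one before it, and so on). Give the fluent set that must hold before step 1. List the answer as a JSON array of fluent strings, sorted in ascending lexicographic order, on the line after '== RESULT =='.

Regress step by step:
  through step 3 (pick(b4,rmB,right)): drop {carry(b4,right)}, keep {ball_in(b3,rmB)}, require {ball_in(b4,rmB), free(right), robot_in(rmB)}
    → {ball_in(b3,rmB), ball_in(b4,rmB), free(right), robot_in(rmB)}
  through step 2 (drop(b3,rmB,right)): drop {ball_in(b3,rmB), free(right)}, keep {ball_in(b4,rmB), robot_in(rmB)}, require {carry(b3,right), robot_in(rmB)}
    → {ball_in(b4,rmB), carry(b3,right), robot_in(rmB)}
  through step 1 (go(rmD,rmB)): drop {robot_in(rmB)}, keep {ball_in(b4,rmB), carry(b3,right)}, require {robot_in(rmD)}
    → {ball_in(b4,rmB), carry(b3,right), robot_in(rmD)}

== RESULT ==
["ball_in(b4,rmB)", "carry(b3,right)", "robot_in(rmD)"]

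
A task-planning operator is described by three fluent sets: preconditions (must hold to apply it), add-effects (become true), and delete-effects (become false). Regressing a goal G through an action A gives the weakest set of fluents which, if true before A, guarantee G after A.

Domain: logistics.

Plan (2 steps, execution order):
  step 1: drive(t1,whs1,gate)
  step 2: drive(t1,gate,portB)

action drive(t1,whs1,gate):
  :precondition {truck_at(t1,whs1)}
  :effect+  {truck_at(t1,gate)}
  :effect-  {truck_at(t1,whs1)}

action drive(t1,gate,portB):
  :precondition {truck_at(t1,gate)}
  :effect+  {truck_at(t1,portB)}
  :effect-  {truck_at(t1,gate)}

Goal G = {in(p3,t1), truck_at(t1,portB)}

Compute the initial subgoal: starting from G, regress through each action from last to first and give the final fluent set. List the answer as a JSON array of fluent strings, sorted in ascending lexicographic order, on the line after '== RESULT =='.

Work backward from the goal:
  through step 2 (drive(t1,gate,portB)): drop {truck_at(t1,portB)}, keep {in(p3,t1)}, require {truck_at(t1,gate)}
    → {in(p3,t1), truck_at(t1,gate)}
  through step 1 (drive(t1,whs1,gate)): drop {truck_at(t1,gate)}, keep {in(p3,t1)}, require {truck_at(t1,whs1)}
    → {in(p3,t1), truck_at(t1,whs1)}

== RESULT ==
["in(p3,t1)", "truck_at(t1,whs1)"]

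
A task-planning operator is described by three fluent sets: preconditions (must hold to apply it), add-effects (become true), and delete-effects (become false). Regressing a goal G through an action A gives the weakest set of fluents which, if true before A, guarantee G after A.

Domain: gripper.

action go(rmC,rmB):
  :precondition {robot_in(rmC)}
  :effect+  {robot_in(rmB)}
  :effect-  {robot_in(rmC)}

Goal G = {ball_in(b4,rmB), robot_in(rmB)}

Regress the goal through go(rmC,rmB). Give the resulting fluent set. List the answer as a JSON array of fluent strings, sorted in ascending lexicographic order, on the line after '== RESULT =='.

Compute (G \ add) ∪ pre:
  G ∩ del = {}  (empty — regression defined)
  G \ add = {ball_in(b4,rmB), robot_in(rmB)} \ {robot_in(rmB)} = {ball_in(b4,rmB)}
  ∪ pre   = {ball_in(b4,rmB)} ∪ {robot_in(rmC)}
          = {ball_in(b4,rmB), robot_in(rmC)}

== RESULT ==
["ball_in(b4,rmB)", "robot_in(rmC)"]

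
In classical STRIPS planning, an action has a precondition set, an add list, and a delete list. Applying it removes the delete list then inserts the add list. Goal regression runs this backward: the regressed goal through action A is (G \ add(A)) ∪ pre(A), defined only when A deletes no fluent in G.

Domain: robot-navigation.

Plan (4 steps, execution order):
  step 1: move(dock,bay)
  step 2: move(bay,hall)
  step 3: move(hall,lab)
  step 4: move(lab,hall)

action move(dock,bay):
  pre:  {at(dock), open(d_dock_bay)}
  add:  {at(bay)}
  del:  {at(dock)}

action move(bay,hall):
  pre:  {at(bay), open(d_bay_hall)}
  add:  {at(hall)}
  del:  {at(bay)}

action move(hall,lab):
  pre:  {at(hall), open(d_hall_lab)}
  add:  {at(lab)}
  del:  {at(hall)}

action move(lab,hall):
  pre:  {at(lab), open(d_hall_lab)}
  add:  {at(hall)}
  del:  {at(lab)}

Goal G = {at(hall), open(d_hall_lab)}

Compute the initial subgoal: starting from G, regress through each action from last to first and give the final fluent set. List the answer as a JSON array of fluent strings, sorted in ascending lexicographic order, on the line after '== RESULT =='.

Work backward from the goal:
  through step 4 (move(lab,hall)): drop {at(hall)}, keep {open(d_hall_lab)}, require {at(lab), open(d_hall_lab)}
    → {at(lab), open(d_hall_lab)}
  through step 3 (move(hall,lab)): drop {at(lab)}, keep {open(d_hall_lab)}, require {at(hall), open(d_hall_lab)}
    → {at(hall), open(d_hall_lab)}
  through step 2 (move(bay,hall)): drop {at(hall)}, keep {open(d_hall_lab)}, require {at(bay), open(d_bay_hall)}
    → {at(bay), open(d_bay_hall), open(d_hall_lab)}
  through step 1 (move(dock,bay)): drop {at(bay)}, keep {open(d_bay_hall), open(d_hall_lab)}, require {at(dock), open(d_dock_bay)}
    → {at(dock), open(d_bay_hall), open(d_dock_bay), open(d_hall_lab)}

== RESULT ==
["at(dock)", "open(d_bay_hall)", "open(d_dock_bay)", "open(d_hall_lab)"]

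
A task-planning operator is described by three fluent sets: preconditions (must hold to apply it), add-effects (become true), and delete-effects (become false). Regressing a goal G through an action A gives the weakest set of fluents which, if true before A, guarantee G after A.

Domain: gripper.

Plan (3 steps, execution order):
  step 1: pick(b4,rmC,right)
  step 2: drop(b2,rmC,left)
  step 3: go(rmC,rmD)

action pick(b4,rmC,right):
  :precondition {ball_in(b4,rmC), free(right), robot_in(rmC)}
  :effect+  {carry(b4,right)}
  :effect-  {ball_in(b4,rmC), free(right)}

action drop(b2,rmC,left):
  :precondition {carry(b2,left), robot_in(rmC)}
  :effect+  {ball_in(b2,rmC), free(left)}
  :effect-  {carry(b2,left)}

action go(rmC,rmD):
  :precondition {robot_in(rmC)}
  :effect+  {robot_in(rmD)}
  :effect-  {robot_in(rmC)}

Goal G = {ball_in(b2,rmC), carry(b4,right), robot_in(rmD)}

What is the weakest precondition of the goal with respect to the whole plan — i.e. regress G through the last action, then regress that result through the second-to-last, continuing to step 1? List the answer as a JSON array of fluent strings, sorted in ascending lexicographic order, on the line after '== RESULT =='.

Work backward from the goal:
  through step 3 (go(rmC,rmD)): drop {robot_in(rmD)}, keep {ball_in(b2,rmC), carry(b4,right)}, require {robot_in(rmC)}
    → {ball_in(b2,rmC), carry(b4,right), robot_in(rmC)}
  through step 2 (drop(b2,rmC,left)): drop {ball_in(b2,rmC)}, keep {carry(b4,right), robot_in(rmC)}, require {carry(b2,left), robot_in(rmC)}
    → {carry(b2,left), carry(b4,right), robot_in(rmC)}
  through step 1 (pick(b4,rmC,right)): drop {carry(b4,right)}, keep {carry(b2,left), robot_in(rmC)}, require {ball_in(b4,rmC), free(right), robot_in(rmC)}
    → {ball_in(b4,rmC), carry(b2,left), free(right), robot_in(rmC)}

== RESULT ==
["ball_in(b4,rmC)", "carry(b2,left)", "free(right)", "robot_in(rmC)"]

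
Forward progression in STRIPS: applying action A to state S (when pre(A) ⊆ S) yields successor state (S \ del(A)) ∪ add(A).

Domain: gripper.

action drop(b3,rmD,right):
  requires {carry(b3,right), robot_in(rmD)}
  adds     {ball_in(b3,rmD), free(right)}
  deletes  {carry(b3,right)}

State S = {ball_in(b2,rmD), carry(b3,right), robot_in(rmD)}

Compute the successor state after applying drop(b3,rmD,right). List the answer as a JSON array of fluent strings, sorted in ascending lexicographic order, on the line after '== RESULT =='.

Progress:
  pre ⊆ S: {carry(b3,right), robot_in(rmD)} ⊆ S  — applicable
  S \ del = {ball_in(b2,rmD), robot_in(rmD)}
  ∪ add   = {ball_in(b2,rmD), ball_in(b3,rmD), free(right), robot_in(rmD)}

== RESULT ==
["ball_in(b2,rmD)", "ball_in(b3,rmD)", "free(right)", "robot_in(rmD)"]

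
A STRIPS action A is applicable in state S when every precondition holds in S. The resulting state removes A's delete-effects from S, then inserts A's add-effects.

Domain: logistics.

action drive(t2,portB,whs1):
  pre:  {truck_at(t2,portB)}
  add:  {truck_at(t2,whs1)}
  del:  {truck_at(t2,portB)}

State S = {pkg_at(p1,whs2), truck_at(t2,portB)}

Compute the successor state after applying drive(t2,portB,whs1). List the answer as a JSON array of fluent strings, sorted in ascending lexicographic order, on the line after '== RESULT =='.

Compute (S \ del) ∪ add:
  pre ⊆ S: {truck_at(t2,portB)} ⊆ S  — applicable
  S \ del = {pkg_at(p1,whs2)}
  ∪ add   = {pkg_at(p1,whs2), truck_at(t2,whs1)}

== RESULT ==
["pkg_at(p1,whs2)", "truck_at(t2,whs1)"]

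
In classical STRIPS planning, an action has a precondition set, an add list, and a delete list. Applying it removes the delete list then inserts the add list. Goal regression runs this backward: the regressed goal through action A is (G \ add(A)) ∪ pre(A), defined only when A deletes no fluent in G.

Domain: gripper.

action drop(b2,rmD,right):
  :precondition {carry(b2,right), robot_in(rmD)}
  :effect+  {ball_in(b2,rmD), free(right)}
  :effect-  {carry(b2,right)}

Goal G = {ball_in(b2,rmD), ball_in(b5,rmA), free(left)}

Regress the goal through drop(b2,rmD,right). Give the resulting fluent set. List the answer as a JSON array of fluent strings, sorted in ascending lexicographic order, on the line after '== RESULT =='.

Compute (G \ add) ∪ pre:
  G ∩ del = {}  (empty — regression defined)
  G \ add = {ball_in(b2,rmD), ball_in(b5,rmA), free(left)} \ {ball_in(b2,rmD), free(right)} = {ball_in(b5,rmA), free(left)}
  ∪ pre   = {ball_in(b5,rmA), free(left)} ∪ {carry(b2,right), robot_in(rmD)}
          = {ball_in(b5,rmA), carry(b2,right), free(left), robot_in(rmD)}

== RESULT ==
["ball_in(b5,rmA)", "carry(b2,right)", "free(left)", "robot_in(rmD)"]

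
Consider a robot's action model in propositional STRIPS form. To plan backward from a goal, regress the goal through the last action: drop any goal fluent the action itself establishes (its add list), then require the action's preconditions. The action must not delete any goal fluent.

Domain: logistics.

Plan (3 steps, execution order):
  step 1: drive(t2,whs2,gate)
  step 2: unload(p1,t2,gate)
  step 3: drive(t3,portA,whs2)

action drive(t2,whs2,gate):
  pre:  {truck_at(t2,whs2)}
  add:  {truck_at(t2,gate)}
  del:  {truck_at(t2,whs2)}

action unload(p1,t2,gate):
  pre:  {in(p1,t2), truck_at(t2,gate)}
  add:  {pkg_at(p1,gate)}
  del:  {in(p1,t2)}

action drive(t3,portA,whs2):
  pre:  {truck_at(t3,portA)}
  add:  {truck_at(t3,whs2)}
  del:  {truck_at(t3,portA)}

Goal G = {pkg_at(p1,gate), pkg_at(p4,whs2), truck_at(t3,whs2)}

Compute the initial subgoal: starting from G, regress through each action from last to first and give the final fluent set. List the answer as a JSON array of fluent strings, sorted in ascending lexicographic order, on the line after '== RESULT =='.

Work backward from the goal:
  through step 3 (drive(t3,portA,whs2)): drop {truck_at(t3,whs2)}, keep {pkg_at(p1,gate), pkg_at(p4,whs2)}, require {truck_at(t3,portA)}
    → {pkg_at(p1,gate), pkg_at(p4,whs2), truck_at(t3,portA)}
  through step 2 (unload(p1,t2,gate)): drop {pkg_at(p1,gate)}, keep {pkg_at(p4,whs2), truck_at(t3,portA)}, require {in(p1,t2), truck_at(t2,gate)}
    → {in(p1,t2), pkg_at(p4,whs2), truck_at(t2,gate), truck_at(t3,portA)}
  through step 1 (drive(t2,whs2,gate)): drop {truck_at(t2,gate)}, keep {in(p1,t2), pkg_at(p4,whs2), truck_at(t3,portA)}, require {truck_at(t2,whs2)}
    → {in(p1,t2), pkg_at(p4,whs2), truck_at(t2,whs2), truck_at(t3,portA)}

== RESULT ==
["in(p1,t2)", "pkg_at(p4,whs2)", "truck_at(t2,whs2)", "truck_at(t3,portA)"]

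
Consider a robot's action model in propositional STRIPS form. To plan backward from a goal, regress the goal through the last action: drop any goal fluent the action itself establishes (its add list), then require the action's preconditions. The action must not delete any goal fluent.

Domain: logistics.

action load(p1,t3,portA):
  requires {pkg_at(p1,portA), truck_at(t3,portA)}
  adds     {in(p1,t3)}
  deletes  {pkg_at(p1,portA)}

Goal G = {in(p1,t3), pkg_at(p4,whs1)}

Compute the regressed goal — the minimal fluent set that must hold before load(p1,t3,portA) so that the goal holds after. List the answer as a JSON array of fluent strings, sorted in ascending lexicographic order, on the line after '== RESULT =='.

Regress:
  G ∩ del = {}  (empty — regression defined)
  G \ add = {in(p1,t3), pkg_at(p4,whs1)} \ {in(p1,t3)} = {pkg_at(p4,whs1)}
  ∪ pre   = {pkg_at(p4,whs1)} ∪ {pkg_at(p1,portA), truck_at(t3,portA)}
          = {pkg_at(p1,portA), pkg_at(p4,whs1), truck_at(t3,portA)}

== RESULT ==
["pkg_at(p1,portA)", "pkg_at(p4,whs1)", "truck_at(t3,portA)"]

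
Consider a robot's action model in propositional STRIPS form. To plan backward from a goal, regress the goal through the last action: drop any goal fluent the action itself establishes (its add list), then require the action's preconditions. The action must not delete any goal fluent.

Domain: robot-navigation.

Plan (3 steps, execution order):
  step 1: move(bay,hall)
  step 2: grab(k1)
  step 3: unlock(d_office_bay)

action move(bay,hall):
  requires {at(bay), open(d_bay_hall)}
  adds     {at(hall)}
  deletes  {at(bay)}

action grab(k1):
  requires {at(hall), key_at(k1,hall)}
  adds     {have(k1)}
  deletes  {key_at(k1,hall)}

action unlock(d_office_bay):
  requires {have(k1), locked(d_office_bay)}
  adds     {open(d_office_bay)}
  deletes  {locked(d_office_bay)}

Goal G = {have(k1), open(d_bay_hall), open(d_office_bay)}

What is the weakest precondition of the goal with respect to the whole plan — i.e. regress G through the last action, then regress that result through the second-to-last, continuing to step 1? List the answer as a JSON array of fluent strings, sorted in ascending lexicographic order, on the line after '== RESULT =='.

Regress step by step:
  through step 3 (unlock(d_office_bay)): drop {open(d_office_bay)}, keep {have(k1), open(d_bay_hall)}, require {have(k1), locked(d_office_bay)}
    → {have(k1), locked(d_office_bay), open(d_bay_hall)}
  through step 2 (grab(k1)): drop {have(k1)}, keep {locked(d_office_bay), open(d_bay_hall)}, require {at(hall), key_at(k1,hall)}
    → {at(hall), key_at(k1,hall), locked(d_office_bay), open(d_bay_hall)}
  through step 1 (move(bay,hall)): drop {at(hall)}, keep {key_at(k1,hall), locked(d_office_bay), open(d_bay_hall)}, require {at(bay), open(d_bay_hall)}
    → {at(bay), key_at(k1,hall), locked(d_office_bay), open(d_bay_hall)}

== RESULT ==
["at(bay)", "key_at(k1,hall)", "locked(d_office_bay)", "open(d_bay_hall)"]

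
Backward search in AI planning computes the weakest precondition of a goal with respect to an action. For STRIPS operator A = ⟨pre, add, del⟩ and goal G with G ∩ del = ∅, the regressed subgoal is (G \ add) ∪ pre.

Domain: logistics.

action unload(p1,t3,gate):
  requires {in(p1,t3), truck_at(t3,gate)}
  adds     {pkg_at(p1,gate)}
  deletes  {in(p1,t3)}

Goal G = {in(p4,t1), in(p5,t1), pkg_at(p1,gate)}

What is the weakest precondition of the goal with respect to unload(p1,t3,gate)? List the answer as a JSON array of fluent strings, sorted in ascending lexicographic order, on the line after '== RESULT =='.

Compute (G \ add) ∪ pre:
  G ∩ del = {}  (empty — regression defined)
  G \ add = {in(p4,t1), in(p5,t1), pkg_at(p1,gate)} \ {pkg_at(p1,gate)} = {in(p4,t1), in(p5,t1)}
  ∪ pre   = {in(p4,t1), in(p5,t1)} ∪ {in(p1,t3), truck_at(t3,gate)}
          = {in(p1,t3), in(p4,t1), in(p5,t1), truck_at(t3,gate)}

== RESULT ==
["in(p1,t3)", "in(p4,t1)", "in(p5,t1)", "truck_at(t3,gate)"]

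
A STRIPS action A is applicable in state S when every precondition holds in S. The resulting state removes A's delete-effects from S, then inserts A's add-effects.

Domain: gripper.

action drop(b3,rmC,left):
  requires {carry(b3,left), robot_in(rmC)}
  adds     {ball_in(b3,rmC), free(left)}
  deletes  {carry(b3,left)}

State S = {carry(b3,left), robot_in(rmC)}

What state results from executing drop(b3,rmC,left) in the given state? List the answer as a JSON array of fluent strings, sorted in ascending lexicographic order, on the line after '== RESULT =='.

Compute (S \ del) ∪ add:
  pre ⊆ S: {carry(b3,left), robot_in(rmC)} ⊆ S  — applicable
  S \ del = {robot_in(rmC)}
  ∪ add   = {ball_in(b3,rmC), free(left), robot_in(rmC)}

== RESULT ==
["ball_in(b3,rmC)", "free(left)", "robot_in(rmC)"]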